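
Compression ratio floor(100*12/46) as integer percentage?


100*m/n = 100*12/46 ≈ 26.087.
floor = 26.

26


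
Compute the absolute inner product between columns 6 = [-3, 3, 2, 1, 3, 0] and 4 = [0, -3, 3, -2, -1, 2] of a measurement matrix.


Inner product: -3*0 + 3*-3 + 2*3 + 1*-2 + 3*-1 + 0*2
Products: [0, -9, 6, -2, -3, 0]
Sum = -8.
|dot| = 8.

8


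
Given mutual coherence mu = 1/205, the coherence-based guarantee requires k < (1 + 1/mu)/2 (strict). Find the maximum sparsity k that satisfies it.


1/mu = 205.
1 + 1/mu = 206.
(1 + 1/mu)/2 = 103 is an integer and the inequality is strict, so k_max = 103 - 1 = 102.

102


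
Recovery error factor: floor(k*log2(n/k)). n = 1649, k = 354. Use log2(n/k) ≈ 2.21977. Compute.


log2(n/k) = log2(1649/354) ≈ 2.21977.
k*log2(n/k) ≈ 354*2.21977 = 785.79858.
floor(785.79858) = 785.

785


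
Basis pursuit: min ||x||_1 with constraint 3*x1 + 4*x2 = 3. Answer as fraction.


Axis intercepts:
  x1 = 1, x2 = 0: L1 = 1
  x1 = 0, x2 = 3/4: L1 = 3/4
x* = (0, 3/4)
||x*||_1 = 3/4.

3/4


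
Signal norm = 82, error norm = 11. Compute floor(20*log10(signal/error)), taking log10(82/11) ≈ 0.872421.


||x||/||e|| = 82/11.
log10(82/11) ≈ 0.872421.
20*log10(||x||/||e||) ≈ 20*0.872421 = 17.44842.
floor(17.44842) = 17.

17


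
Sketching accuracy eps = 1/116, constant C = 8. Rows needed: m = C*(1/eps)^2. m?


1/eps = 116.
(1/eps)^2 = 13456.
m = 8*13456 = 107648.

107648


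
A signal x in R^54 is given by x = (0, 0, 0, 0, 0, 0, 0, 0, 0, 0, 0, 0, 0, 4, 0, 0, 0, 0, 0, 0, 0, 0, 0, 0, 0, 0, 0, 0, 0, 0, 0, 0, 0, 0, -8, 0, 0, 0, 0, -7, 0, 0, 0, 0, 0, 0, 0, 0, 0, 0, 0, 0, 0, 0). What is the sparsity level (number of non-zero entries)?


Non-zero positions: [13, 34, 39].
Sparsity = 3.

3


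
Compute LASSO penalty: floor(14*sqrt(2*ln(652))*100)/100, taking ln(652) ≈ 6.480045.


ln(652) ≈ 6.480045.
2*ln(n) ≈ 12.96009.
sqrt(2*ln(n)) ≈ sqrt(12.96009) ≈ 3.600012.
lambda ≈ 14*3.600012 = 50.400168.
floor(lambda*100)/100 = 50.40.

50.40


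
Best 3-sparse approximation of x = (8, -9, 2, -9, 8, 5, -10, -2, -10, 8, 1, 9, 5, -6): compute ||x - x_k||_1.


Sorted |x_i| descending: [10, 10, 9, 9, 9, 8, 8, 8, 6, 5, 5, 2, 2, 1]
Keep top 3: [10, 10, 9]
Tail entries: [9, 9, 8, 8, 8, 6, 5, 5, 2, 2, 1]
L1 error = sum of tail = 63.

63


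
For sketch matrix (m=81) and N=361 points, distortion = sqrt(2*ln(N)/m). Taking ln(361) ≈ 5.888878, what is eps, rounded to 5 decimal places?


ln(361) ≈ 5.888878.
2*ln(N)/m ≈ 2*5.888878/81 ≈ 0.1454044.
eps = sqrt(0.1454044) ≈ 0.3813193 ≈ 0.38132.

0.38132


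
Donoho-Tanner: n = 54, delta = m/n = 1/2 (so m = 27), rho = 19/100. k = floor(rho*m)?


m = 1/2*54 = 27.
rho = 19/100.
rho*m = 19/100*27 = 5.13.
k = floor(5.13) = 5.

5


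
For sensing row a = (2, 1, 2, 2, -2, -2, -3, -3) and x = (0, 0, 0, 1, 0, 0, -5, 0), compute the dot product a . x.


Non-zero terms: ['2*1', '-3*-5']
Products: [2, 15]
y = sum = 17.

17


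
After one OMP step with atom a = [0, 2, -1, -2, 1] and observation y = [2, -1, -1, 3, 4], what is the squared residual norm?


a^T a = 10.
a^T y = -3.
coeff = -3/10 = -3/10.
||r||^2 = 301/10.

301/10


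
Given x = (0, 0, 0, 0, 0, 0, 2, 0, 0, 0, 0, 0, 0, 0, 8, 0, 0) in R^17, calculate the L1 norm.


Non-zero entries: [(6, 2), (14, 8)]
Absolute values: [2, 8]
||x||_1 = sum = 10.

10


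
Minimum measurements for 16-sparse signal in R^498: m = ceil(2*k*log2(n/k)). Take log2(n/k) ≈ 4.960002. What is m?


log2(n/k) = log2(498/16) ≈ 4.960002.
2*k*log2(n/k) ≈ 2*16*4.960002 = 158.720064.
m = ceil(158.720064) = 159.

159


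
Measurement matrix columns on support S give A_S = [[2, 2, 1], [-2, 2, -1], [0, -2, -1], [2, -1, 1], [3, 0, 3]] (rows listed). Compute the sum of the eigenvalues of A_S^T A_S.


Sum of eigenvalues of A_S^T A_S = trace(A_S^T A_S) = sum of squared column norms of A_S.
A_S^T A_S diagonal: [21, 13, 13].
trace = 21 + 13 + 13 = 47.

47


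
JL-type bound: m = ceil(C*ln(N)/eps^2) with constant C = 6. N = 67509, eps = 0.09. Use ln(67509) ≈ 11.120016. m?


ln(67509) ≈ 11.120016.
eps^2 = 0.09^2 = 0.0081.
C*ln(N)/eps^2 ≈ 6*11.120016/0.0081 ≈ 8237.0489.
m = ceil(8237.0489) = 8238.

8238


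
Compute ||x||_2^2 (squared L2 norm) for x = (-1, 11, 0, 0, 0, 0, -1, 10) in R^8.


Non-zero entries: [(0, -1), (1, 11), (6, -1), (7, 10)]
Squares: [1, 121, 1, 100]
||x||_2^2 = sum = 223.

223


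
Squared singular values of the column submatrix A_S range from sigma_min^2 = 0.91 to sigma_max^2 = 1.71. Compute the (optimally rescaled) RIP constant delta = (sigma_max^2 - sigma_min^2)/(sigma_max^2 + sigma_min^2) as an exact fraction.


lambda_max - lambda_min = 1.71 - 0.91 = 0.80.
lambda_max + lambda_min = 1.71 + 0.91 = 2.62.
delta = 0.80/2.62 = 80/262 = 40/131.

40/131


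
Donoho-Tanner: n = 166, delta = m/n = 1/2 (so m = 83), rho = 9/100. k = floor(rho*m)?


m = 1/2*166 = 83.
rho = 9/100.
rho*m = 9/100*83 = 7.47.
k = floor(7.47) = 7.

7


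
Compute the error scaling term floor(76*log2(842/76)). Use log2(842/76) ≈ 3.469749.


log2(n/k) = log2(842/76) ≈ 3.469749.
k*log2(n/k) ≈ 76*3.469749 = 263.700924.
floor(263.700924) = 263.

263


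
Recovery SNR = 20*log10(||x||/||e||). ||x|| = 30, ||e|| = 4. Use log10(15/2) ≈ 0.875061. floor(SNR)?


||x||/||e|| = 30/4 = 15/2.
log10(15/2) ≈ 0.875061.
20*log10(||x||/||e||) ≈ 20*0.875061 = 17.50122.
floor(17.50122) = 17.

17


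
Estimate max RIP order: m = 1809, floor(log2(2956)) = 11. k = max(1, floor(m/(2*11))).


floor(log2(2956)) = 11.
2*11 = 22.
m/(2*floor(log2(n))) = 1809/22 ≈ 82.2273.
floor = 82.
k = max(1, 82) = 82.

82


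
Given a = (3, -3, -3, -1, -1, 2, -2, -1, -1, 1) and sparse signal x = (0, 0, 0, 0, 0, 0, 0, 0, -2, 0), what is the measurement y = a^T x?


Non-zero terms: ['-1*-2']
Products: [2]
y = sum = 2.

2


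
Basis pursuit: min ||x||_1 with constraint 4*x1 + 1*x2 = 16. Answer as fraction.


Axis intercepts:
  x1 = 4, x2 = 0: L1 = 4
  x1 = 0, x2 = 16: L1 = 16
x* = (4, 0)
||x*||_1 = 4.

4


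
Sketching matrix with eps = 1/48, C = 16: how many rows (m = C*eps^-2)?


1/eps = 48.
(1/eps)^2 = 2304.
m = 16*2304 = 36864.

36864


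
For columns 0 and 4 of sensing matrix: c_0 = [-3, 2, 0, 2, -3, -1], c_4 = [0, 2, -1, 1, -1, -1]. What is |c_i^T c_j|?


Inner product: -3*0 + 2*2 + 0*-1 + 2*1 + -3*-1 + -1*-1
Products: [0, 4, 0, 2, 3, 1]
Sum = 10.
|dot| = 10.

10


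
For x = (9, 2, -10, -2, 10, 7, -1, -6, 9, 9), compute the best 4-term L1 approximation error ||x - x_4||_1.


Sorted |x_i| descending: [10, 10, 9, 9, 9, 7, 6, 2, 2, 1]
Keep top 4: [10, 10, 9, 9]
Tail entries: [9, 7, 6, 2, 2, 1]
L1 error = sum of tail = 27.

27


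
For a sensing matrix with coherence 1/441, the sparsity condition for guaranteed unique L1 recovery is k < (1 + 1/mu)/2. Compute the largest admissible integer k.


1/mu = 441.
1 + 1/mu = 442.
(1 + 1/mu)/2 = 221 is an integer and the inequality is strict, so k_max = 221 - 1 = 220.

220


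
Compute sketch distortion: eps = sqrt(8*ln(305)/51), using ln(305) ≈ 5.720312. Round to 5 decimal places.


ln(305) ≈ 5.720312.
8*ln(N)/m ≈ 8*5.720312/51 ≈ 0.89730384.
eps = sqrt(0.89730384) ≈ 0.9472612 ≈ 0.94726.

0.94726


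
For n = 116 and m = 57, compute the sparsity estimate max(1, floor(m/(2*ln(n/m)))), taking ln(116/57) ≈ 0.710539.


n/m = 116/57.
ln(n/m) ≈ 0.710539.
2*ln(n/m) ≈ 1.421078.
m/(2*ln(n/m)) ≈ 57/1.421078 ≈ 40.1104.
floor = 40.
k_max = max(1, 40) = 40.

40


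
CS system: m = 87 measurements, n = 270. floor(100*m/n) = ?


100*m/n = 100*87/270 ≈ 32.2222.
floor = 32.

32


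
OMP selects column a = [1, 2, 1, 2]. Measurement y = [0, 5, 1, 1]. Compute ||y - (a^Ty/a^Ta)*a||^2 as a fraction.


a^T a = 10.
a^T y = 13.
coeff = 13/10 = 13/10.
||r||^2 = 101/10.

101/10


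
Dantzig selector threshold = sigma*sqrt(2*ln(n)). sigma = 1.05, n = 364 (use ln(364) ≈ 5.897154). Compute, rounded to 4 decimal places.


ln(364) ≈ 5.897154.
2*ln(n) ≈ 11.794308.
sqrt(2*ln(n)) ≈ sqrt(11.794308) ≈ 3.434284.
threshold ≈ 1.05*3.434284 = 3.6059982 ≈ 3.6060.

3.6060


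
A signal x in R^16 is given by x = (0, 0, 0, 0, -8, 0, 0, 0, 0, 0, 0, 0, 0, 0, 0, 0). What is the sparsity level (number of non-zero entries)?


Non-zero positions: [4].
Sparsity = 1.

1


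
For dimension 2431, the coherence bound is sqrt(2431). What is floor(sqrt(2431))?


49^2 = 2401 <= 2431 < 2500 = 50^2, so 49 <= sqrt(2431) < 50.
floor(sqrt(2431)) = 49.

49


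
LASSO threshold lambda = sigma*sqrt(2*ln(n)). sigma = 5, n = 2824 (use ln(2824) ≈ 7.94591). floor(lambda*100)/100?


ln(2824) ≈ 7.94591.
2*ln(n) ≈ 15.89182.
sqrt(2*ln(n)) ≈ sqrt(15.89182) ≈ 3.986455.
lambda ≈ 5*3.986455 = 19.932275.
floor(lambda*100)/100 = 19.93.

19.93


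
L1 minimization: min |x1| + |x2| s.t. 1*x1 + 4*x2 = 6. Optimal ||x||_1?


Axis intercepts:
  x1 = 6, x2 = 0: L1 = 6
  x1 = 0, x2 = 3/2: L1 = 3/2
x* = (0, 3/2)
||x*||_1 = 3/2.

3/2


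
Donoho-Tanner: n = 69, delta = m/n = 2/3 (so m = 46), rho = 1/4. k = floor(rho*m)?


m = 2/3*69 = 46.
rho = 1/4.
rho*m = 1/4*46 = 11.5.
k = floor(11.5) = 11.

11


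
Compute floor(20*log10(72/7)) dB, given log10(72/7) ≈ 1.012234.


||x||/||e|| = 72/7.
log10(72/7) ≈ 1.012234.
20*log10(||x||/||e||) ≈ 20*1.012234 = 20.24468.
floor(20.24468) = 20.

20


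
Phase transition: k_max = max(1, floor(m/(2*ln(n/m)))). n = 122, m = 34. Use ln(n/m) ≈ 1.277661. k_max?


n/m = 122/34 = 61/17.
ln(n/m) ≈ 1.277661.
2*ln(n/m) ≈ 2.555322.
m/(2*ln(n/m)) ≈ 34/2.555322 ≈ 13.3056.
floor = 13.
k_max = max(1, 13) = 13.

13


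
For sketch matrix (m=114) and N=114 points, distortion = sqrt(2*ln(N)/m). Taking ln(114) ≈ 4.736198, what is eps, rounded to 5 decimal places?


ln(114) ≈ 4.736198.
2*ln(N)/m ≈ 2*4.736198/114 ≈ 0.08309119.
eps = sqrt(0.08309119) ≈ 0.2882554 ≈ 0.28826.

0.28826


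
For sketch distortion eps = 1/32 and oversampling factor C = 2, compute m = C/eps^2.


1/eps = 32.
(1/eps)^2 = 1024.
m = 2*1024 = 2048.

2048


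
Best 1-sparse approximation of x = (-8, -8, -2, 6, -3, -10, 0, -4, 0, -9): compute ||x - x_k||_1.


Sorted |x_i| descending: [10, 9, 8, 8, 6, 4, 3, 2, 0, 0]
Keep top 1: [10]
Tail entries: [9, 8, 8, 6, 4, 3, 2, 0, 0]
L1 error = sum of tail = 40.

40


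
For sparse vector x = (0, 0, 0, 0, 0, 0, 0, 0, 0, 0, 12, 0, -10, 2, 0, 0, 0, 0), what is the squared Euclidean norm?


Non-zero entries: [(10, 12), (12, -10), (13, 2)]
Squares: [144, 100, 4]
||x||_2^2 = sum = 248.

248


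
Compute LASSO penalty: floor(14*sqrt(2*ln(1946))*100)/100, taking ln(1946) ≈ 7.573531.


ln(1946) ≈ 7.573531.
2*ln(n) ≈ 15.147062.
sqrt(2*ln(n)) ≈ sqrt(15.147062) ≈ 3.891923.
lambda ≈ 14*3.891923 = 54.486922.
floor(lambda*100)/100 = 54.48.

54.48


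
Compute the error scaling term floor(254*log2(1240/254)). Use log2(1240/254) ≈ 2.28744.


log2(n/k) = log2(1240/254) ≈ 2.28744.
k*log2(n/k) ≈ 254*2.28744 = 581.00976.
floor(581.00976) = 581.

581


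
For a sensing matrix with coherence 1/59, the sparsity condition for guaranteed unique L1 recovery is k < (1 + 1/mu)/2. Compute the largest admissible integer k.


1/mu = 59.
1 + 1/mu = 60.
(1 + 1/mu)/2 = 30 is an integer and the inequality is strict, so k_max = 30 - 1 = 29.

29


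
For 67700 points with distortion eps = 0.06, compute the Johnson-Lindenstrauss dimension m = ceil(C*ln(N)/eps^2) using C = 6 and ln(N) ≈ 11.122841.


ln(67700) ≈ 11.122841.
eps^2 = 0.06^2 = 0.0036.
C*ln(N)/eps^2 ≈ 6*11.122841/0.0036 ≈ 18538.0683.
m = ceil(18538.0683) = 18539.

18539


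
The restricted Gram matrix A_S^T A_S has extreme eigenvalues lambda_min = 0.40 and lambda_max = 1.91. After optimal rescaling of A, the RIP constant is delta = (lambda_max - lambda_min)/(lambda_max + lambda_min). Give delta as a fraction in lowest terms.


lambda_max - lambda_min = 1.91 - 0.40 = 1.51.
lambda_max + lambda_min = 1.91 + 0.40 = 2.31.
delta = 1.51/2.31 = 151/231.

151/231


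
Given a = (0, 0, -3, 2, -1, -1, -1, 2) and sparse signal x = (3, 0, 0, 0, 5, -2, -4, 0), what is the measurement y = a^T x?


Non-zero terms: ['0*3', '-1*5', '-1*-2', '-1*-4']
Products: [0, -5, 2, 4]
y = sum = 1.

1


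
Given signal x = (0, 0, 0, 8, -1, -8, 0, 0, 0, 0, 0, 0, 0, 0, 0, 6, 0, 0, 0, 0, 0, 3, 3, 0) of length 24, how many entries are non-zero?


Non-zero positions: [3, 4, 5, 15, 21, 22].
Sparsity = 6.

6


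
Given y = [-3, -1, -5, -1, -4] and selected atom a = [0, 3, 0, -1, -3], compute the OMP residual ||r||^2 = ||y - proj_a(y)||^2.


a^T a = 19.
a^T y = 10.
coeff = 10/19 = 10/19.
||r||^2 = 888/19.

888/19


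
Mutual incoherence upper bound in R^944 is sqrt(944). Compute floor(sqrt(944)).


30^2 = 900 <= 944 < 961 = 31^2, so 30 <= sqrt(944) < 31.
floor(sqrt(944)) = 30.

30


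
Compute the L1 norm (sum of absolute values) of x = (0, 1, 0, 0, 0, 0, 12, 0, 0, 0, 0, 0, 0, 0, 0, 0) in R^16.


Non-zero entries: [(1, 1), (6, 12)]
Absolute values: [1, 12]
||x||_1 = sum = 13.

13


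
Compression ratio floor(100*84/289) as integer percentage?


100*m/n = 100*84/289 ≈ 29.0657.
floor = 29.

29


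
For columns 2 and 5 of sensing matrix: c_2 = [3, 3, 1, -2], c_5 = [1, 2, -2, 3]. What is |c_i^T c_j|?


Inner product: 3*1 + 3*2 + 1*-2 + -2*3
Products: [3, 6, -2, -6]
Sum = 1.
|dot| = 1.

1


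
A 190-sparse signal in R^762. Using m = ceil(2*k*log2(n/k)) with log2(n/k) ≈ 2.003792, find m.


log2(n/k) = log2(762/190) ≈ 2.003792.
2*k*log2(n/k) ≈ 2*190*2.003792 = 761.44096.
m = ceil(761.44096) = 762.

762


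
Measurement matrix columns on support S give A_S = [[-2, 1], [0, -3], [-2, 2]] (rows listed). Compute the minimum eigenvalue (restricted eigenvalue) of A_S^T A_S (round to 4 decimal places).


A_S^T A_S = [[8, -6], [-6, 14]].
trace = 22.
det = 76.
disc = trace^2 - 4*det = 484 - 4*76 = 180.
sqrt(180) ≈ 13.416408.
lam_min = (22 - sqrt(180))/2 ≈ (22 - 13.416408)/2 = 4.291796 ≈ 4.2918.

4.2918


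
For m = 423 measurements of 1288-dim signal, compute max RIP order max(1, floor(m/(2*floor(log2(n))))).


floor(log2(1288)) = 10.
2*10 = 20.
m/(2*floor(log2(n))) = 423/20 ≈ 21.15.
floor = 21.
k = max(1, 21) = 21.

21


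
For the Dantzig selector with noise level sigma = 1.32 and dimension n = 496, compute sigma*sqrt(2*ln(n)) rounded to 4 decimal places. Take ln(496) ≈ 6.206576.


ln(496) ≈ 6.206576.
2*ln(n) ≈ 12.413152.
sqrt(2*ln(n)) ≈ sqrt(12.413152) ≈ 3.52323.
threshold ≈ 1.32*3.52323 = 4.6506636 ≈ 4.6507.

4.6507


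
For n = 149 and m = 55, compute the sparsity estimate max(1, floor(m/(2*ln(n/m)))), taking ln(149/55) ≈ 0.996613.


n/m = 149/55.
ln(n/m) ≈ 0.996613.
2*ln(n/m) ≈ 1.993226.
m/(2*ln(n/m)) ≈ 55/1.993226 ≈ 27.5935.
floor = 27.
k_max = max(1, 27) = 27.

27


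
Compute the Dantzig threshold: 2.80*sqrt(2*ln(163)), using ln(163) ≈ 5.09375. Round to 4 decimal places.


ln(163) ≈ 5.09375.
2*ln(n) ≈ 10.1875.
sqrt(2*ln(n)) ≈ sqrt(10.1875) ≈ 3.191786.
threshold ≈ 2.80*3.191786 = 8.9370008 ≈ 8.9370.

8.9370


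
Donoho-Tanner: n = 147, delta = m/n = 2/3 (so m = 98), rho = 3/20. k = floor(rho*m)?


m = 2/3*147 = 98.
rho = 3/20.
rho*m = 3/20*98 = 14.7.
k = floor(14.7) = 14.

14


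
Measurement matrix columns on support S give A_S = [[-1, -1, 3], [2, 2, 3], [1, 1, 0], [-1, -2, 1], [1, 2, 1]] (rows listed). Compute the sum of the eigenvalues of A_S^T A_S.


Sum of eigenvalues of A_S^T A_S = trace(A_S^T A_S) = sum of squared column norms of A_S.
A_S^T A_S diagonal: [8, 14, 20].
trace = 8 + 14 + 20 = 42.

42


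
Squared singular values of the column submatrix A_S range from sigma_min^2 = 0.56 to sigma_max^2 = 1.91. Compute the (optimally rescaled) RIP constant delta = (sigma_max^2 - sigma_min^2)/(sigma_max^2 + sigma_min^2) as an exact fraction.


lambda_max - lambda_min = 1.91 - 0.56 = 1.35.
lambda_max + lambda_min = 1.91 + 0.56 = 2.47.
delta = 1.35/2.47 = 135/247.

135/247


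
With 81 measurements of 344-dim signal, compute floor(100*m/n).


100*m/n = 100*81/344 ≈ 23.5465.
floor = 23.

23


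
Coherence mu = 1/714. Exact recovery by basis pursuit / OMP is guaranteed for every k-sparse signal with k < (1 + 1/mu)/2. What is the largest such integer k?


1/mu = 714.
1 + 1/mu = 715.
(1 + 1/mu)/2 = 357.5 is not an integer, so k_max = floor(357.5) = 357.

357


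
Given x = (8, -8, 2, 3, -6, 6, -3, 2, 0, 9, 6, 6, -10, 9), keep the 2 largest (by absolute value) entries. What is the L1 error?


Sorted |x_i| descending: [10, 9, 9, 8, 8, 6, 6, 6, 6, 3, 3, 2, 2, 0]
Keep top 2: [10, 9]
Tail entries: [9, 8, 8, 6, 6, 6, 6, 3, 3, 2, 2, 0]
L1 error = sum of tail = 59.

59


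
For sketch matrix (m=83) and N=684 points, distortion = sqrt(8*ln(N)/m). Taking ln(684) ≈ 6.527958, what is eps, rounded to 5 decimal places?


ln(684) ≈ 6.527958.
8*ln(N)/m ≈ 8*6.527958/83 ≈ 0.62920077.
eps = sqrt(0.62920077) ≈ 0.7932218 ≈ 0.79322.

0.79322


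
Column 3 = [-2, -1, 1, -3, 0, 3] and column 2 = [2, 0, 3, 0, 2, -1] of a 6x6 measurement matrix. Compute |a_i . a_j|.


Inner product: -2*2 + -1*0 + 1*3 + -3*0 + 0*2 + 3*-1
Products: [-4, 0, 3, 0, 0, -3]
Sum = -4.
|dot| = 4.

4


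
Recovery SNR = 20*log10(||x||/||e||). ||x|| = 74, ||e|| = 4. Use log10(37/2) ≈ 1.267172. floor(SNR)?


||x||/||e|| = 74/4 = 37/2.
log10(37/2) ≈ 1.267172.
20*log10(||x||/||e||) ≈ 20*1.267172 = 25.34344.
floor(25.34344) = 25.

25


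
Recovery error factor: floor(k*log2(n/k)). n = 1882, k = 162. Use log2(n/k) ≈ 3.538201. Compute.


log2(n/k) = log2(1882/162) ≈ 3.538201.
k*log2(n/k) ≈ 162*3.538201 = 573.188562.
floor(573.188562) = 573.

573


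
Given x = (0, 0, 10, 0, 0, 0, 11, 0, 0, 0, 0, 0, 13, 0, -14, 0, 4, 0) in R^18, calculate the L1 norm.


Non-zero entries: [(2, 10), (6, 11), (12, 13), (14, -14), (16, 4)]
Absolute values: [10, 11, 13, 14, 4]
||x||_1 = sum = 52.

52


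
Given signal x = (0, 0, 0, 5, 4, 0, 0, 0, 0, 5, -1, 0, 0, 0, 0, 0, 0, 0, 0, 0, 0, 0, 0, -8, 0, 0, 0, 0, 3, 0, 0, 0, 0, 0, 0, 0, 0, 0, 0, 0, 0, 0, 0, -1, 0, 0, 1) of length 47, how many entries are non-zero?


Non-zero positions: [3, 4, 9, 10, 23, 28, 43, 46].
Sparsity = 8.

8


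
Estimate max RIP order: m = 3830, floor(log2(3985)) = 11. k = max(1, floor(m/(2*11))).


floor(log2(3985)) = 11.
2*11 = 22.
m/(2*floor(log2(n))) = 3830/22 ≈ 174.0909.
floor = 174.
k = max(1, 174) = 174.

174


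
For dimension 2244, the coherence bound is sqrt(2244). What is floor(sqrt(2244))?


47^2 = 2209 <= 2244 < 2304 = 48^2, so 47 <= sqrt(2244) < 48.
floor(sqrt(2244)) = 47.

47


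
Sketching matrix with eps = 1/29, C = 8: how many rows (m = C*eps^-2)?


1/eps = 29.
(1/eps)^2 = 841.
m = 8*841 = 6728.

6728


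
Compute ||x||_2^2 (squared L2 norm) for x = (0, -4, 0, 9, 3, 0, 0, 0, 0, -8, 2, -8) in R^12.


Non-zero entries: [(1, -4), (3, 9), (4, 3), (9, -8), (10, 2), (11, -8)]
Squares: [16, 81, 9, 64, 4, 64]
||x||_2^2 = sum = 238.

238


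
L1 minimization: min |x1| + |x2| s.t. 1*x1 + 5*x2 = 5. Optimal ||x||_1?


Axis intercepts:
  x1 = 5, x2 = 0: L1 = 5
  x1 = 0, x2 = 1: L1 = 1
x* = (0, 1)
||x*||_1 = 1.

1


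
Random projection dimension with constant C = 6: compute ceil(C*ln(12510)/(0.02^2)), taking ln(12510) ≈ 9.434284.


ln(12510) ≈ 9.434284.
eps^2 = 0.02^2 = 0.0004.
C*ln(N)/eps^2 ≈ 6*9.434284/0.0004 ≈ 141514.26.
m = ceil(141514.26) = 141515.

141515


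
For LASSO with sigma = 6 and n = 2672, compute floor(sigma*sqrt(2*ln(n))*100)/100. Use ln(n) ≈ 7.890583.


ln(2672) ≈ 7.890583.
2*ln(n) ≈ 15.781166.
sqrt(2*ln(n)) ≈ sqrt(15.781166) ≈ 3.972552.
lambda ≈ 6*3.972552 = 23.835312.
floor(lambda*100)/100 = 23.83.

23.83


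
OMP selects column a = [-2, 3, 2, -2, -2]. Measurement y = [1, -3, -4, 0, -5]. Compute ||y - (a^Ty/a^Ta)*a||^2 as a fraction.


a^T a = 25.
a^T y = -9.
coeff = -9/25 = -9/25.
||r||^2 = 1194/25.

1194/25


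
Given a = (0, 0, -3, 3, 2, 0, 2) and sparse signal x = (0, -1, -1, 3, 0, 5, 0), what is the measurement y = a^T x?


Non-zero terms: ['0*-1', '-3*-1', '3*3', '0*5']
Products: [0, 3, 9, 0]
y = sum = 12.

12


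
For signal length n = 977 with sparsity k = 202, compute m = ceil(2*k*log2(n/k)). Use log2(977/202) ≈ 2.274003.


log2(n/k) = log2(977/202) ≈ 2.274003.
2*k*log2(n/k) ≈ 2*202*2.274003 = 918.697212.
m = ceil(918.697212) = 919.

919


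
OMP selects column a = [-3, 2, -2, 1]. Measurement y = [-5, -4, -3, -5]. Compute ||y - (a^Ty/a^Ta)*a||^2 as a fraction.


a^T a = 18.
a^T y = 8.
coeff = 8/18 = 4/9.
||r||^2 = 643/9.

643/9


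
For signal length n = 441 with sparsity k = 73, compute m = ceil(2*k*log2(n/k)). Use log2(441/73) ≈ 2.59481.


log2(n/k) = log2(441/73) ≈ 2.59481.
2*k*log2(n/k) ≈ 2*73*2.59481 = 378.84226.
m = ceil(378.84226) = 379.

379


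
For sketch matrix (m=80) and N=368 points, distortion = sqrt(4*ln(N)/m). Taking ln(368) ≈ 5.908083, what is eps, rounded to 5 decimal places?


ln(368) ≈ 5.908083.
4*ln(N)/m ≈ 4*5.908083/80 ≈ 0.29540415.
eps = sqrt(0.29540415) ≈ 0.5435109 ≈ 0.54351.

0.54351


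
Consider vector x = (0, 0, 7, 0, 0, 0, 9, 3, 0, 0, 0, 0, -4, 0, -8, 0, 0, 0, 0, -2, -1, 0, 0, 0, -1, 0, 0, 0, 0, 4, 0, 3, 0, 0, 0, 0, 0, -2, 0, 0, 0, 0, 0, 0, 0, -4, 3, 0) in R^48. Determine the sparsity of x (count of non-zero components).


Non-zero positions: [2, 6, 7, 12, 14, 19, 20, 24, 29, 31, 37, 45, 46].
Sparsity = 13.

13


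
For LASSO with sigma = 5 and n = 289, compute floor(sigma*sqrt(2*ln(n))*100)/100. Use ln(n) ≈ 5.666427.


ln(289) ≈ 5.666427.
2*ln(n) ≈ 11.332854.
sqrt(2*ln(n)) ≈ sqrt(11.332854) ≈ 3.36643.
lambda ≈ 5*3.36643 = 16.83215.
floor(lambda*100)/100 = 16.83.

16.83


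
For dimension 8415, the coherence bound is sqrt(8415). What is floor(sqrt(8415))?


91^2 = 8281 <= 8415 < 8464 = 92^2, so 91 <= sqrt(8415) < 92.
floor(sqrt(8415)) = 91.

91


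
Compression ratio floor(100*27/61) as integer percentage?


100*m/n = 100*27/61 ≈ 44.2623.
floor = 44.

44


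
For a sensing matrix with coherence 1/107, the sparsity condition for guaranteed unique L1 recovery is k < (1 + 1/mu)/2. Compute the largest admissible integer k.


1/mu = 107.
1 + 1/mu = 108.
(1 + 1/mu)/2 = 54 is an integer and the inequality is strict, so k_max = 54 - 1 = 53.

53


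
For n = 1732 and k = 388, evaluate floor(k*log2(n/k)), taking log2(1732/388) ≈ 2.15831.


log2(n/k) = log2(1732/388) ≈ 2.15831.
k*log2(n/k) ≈ 388*2.15831 = 837.42428.
floor(837.42428) = 837.

837


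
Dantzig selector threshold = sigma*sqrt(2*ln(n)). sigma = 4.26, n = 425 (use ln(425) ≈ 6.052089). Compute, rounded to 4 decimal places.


ln(425) ≈ 6.052089.
2*ln(n) ≈ 12.104178.
sqrt(2*ln(n)) ≈ sqrt(12.104178) ≈ 3.479106.
threshold ≈ 4.26*3.479106 = 14.82099156 ≈ 14.8210.

14.8210


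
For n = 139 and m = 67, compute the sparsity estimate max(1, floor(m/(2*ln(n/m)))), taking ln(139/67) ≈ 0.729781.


n/m = 139/67.
ln(n/m) ≈ 0.729781.
2*ln(n/m) ≈ 1.459562.
m/(2*ln(n/m)) ≈ 67/1.459562 ≈ 45.9042.
floor = 45.
k_max = max(1, 45) = 45.

45


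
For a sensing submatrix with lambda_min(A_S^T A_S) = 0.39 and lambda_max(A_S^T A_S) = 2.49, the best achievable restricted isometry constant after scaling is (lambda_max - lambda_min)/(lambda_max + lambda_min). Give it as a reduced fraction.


lambda_max - lambda_min = 2.49 - 0.39 = 2.10.
lambda_max + lambda_min = 2.49 + 0.39 = 2.88.
delta = 2.10/2.88 = 210/288 = 35/48.

35/48


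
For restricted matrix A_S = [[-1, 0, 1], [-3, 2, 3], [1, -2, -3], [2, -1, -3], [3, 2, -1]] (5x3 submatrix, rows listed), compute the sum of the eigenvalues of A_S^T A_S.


Sum of eigenvalues of A_S^T A_S = trace(A_S^T A_S) = sum of squared column norms of A_S.
A_S^T A_S diagonal: [24, 13, 29].
trace = 24 + 13 + 29 = 66.

66


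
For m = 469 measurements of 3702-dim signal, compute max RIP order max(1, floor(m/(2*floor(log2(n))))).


floor(log2(3702)) = 11.
2*11 = 22.
m/(2*floor(log2(n))) = 469/22 ≈ 21.3182.
floor = 21.
k = max(1, 21) = 21.

21


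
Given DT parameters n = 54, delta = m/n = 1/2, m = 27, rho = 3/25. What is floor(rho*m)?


m = 1/2*54 = 27.
rho = 3/25.
rho*m = 3/25*27 = 3.24.
k = floor(3.24) = 3.

3


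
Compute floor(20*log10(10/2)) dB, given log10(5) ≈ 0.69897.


||x||/||e|| = 10/2 = 5.
log10(5) ≈ 0.69897.
20*log10(||x||/||e||) ≈ 20*0.69897 = 13.9794.
floor(13.9794) = 13.

13


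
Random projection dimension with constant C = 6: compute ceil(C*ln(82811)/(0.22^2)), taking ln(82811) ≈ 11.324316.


ln(82811) ≈ 11.324316.
eps^2 = 0.22^2 = 0.0484.
C*ln(N)/eps^2 ≈ 6*11.324316/0.0484 ≈ 1403.8408.
m = ceil(1403.8408) = 1404.

1404


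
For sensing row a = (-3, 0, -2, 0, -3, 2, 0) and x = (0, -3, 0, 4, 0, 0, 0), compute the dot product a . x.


Non-zero terms: ['0*-3', '0*4']
Products: [0, 0]
y = sum = 0.

0


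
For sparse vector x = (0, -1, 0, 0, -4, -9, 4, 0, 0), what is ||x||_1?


Non-zero entries: [(1, -1), (4, -4), (5, -9), (6, 4)]
Absolute values: [1, 4, 9, 4]
||x||_1 = sum = 18.

18


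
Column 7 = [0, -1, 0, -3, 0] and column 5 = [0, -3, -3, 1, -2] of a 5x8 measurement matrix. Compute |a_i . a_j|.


Inner product: 0*0 + -1*-3 + 0*-3 + -3*1 + 0*-2
Products: [0, 3, 0, -3, 0]
Sum = 0.
|dot| = 0.

0


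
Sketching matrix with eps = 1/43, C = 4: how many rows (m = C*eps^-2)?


1/eps = 43.
(1/eps)^2 = 1849.
m = 4*1849 = 7396.

7396


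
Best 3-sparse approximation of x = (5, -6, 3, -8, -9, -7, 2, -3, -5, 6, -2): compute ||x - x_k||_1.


Sorted |x_i| descending: [9, 8, 7, 6, 6, 5, 5, 3, 3, 2, 2]
Keep top 3: [9, 8, 7]
Tail entries: [6, 6, 5, 5, 3, 3, 2, 2]
L1 error = sum of tail = 32.

32


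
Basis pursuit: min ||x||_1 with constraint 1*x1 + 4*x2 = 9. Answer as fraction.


Axis intercepts:
  x1 = 9, x2 = 0: L1 = 9
  x1 = 0, x2 = 9/4: L1 = 9/4
x* = (0, 9/4)
||x*||_1 = 9/4.

9/4


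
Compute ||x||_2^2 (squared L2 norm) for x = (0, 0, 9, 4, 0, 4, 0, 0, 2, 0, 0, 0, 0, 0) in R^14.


Non-zero entries: [(2, 9), (3, 4), (5, 4), (8, 2)]
Squares: [81, 16, 16, 4]
||x||_2^2 = sum = 117.

117


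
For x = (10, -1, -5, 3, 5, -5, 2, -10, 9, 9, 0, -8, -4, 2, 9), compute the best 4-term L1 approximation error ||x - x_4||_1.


Sorted |x_i| descending: [10, 10, 9, 9, 9, 8, 5, 5, 5, 4, 3, 2, 2, 1, 0]
Keep top 4: [10, 10, 9, 9]
Tail entries: [9, 8, 5, 5, 5, 4, 3, 2, 2, 1, 0]
L1 error = sum of tail = 44.

44


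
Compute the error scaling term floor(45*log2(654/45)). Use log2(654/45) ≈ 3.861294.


log2(n/k) = log2(654/45) ≈ 3.861294.
k*log2(n/k) ≈ 45*3.861294 = 173.75823.
floor(173.75823) = 173.

173


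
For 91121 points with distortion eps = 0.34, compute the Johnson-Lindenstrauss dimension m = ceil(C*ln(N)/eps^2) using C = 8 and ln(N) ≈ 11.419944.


ln(91121) ≈ 11.419944.
eps^2 = 0.34^2 = 0.1156.
C*ln(N)/eps^2 ≈ 8*11.419944/0.1156 ≈ 790.3075.
m = ceil(790.3075) = 791.

791


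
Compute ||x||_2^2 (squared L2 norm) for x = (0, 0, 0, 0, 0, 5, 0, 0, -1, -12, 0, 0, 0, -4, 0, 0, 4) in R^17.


Non-zero entries: [(5, 5), (8, -1), (9, -12), (13, -4), (16, 4)]
Squares: [25, 1, 144, 16, 16]
||x||_2^2 = sum = 202.

202


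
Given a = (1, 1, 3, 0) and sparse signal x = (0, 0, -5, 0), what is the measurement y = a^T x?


Non-zero terms: ['3*-5']
Products: [-15]
y = sum = -15.

-15


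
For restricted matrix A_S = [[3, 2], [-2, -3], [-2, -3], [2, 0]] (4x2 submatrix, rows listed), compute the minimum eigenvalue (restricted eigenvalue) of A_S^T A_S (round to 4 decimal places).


A_S^T A_S = [[21, 18], [18, 22]].
trace = 43.
det = 138.
disc = trace^2 - 4*det = 1849 - 4*138 = 1297.
sqrt(1297) ≈ 36.013886.
lam_min = (43 - sqrt(1297))/2 ≈ (43 - 36.013886)/2 = 3.493057 ≈ 3.4931.

3.4931


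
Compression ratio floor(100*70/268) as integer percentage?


100*m/n = 100*70/268 ≈ 26.1194.
floor = 26.

26


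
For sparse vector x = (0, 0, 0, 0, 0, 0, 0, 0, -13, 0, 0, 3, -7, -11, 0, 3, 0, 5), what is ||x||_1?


Non-zero entries: [(8, -13), (11, 3), (12, -7), (13, -11), (15, 3), (17, 5)]
Absolute values: [13, 3, 7, 11, 3, 5]
||x||_1 = sum = 42.

42


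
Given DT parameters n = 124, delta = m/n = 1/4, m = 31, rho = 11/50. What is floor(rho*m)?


m = 1/4*124 = 31.
rho = 11/50.
rho*m = 11/50*31 = 6.82.
k = floor(6.82) = 6.

6


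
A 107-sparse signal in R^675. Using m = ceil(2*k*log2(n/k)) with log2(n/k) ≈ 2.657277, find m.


log2(n/k) = log2(675/107) ≈ 2.657277.
2*k*log2(n/k) ≈ 2*107*2.657277 = 568.657278.
m = ceil(568.657278) = 569.

569


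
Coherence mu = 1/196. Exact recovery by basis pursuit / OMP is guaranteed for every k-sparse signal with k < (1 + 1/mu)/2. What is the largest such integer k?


1/mu = 196.
1 + 1/mu = 197.
(1 + 1/mu)/2 = 98.5 is not an integer, so k_max = floor(98.5) = 98.

98


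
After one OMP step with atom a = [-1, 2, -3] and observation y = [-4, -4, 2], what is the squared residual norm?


a^T a = 14.
a^T y = -10.
coeff = -10/14 = -5/7.
||r||^2 = 202/7.

202/7


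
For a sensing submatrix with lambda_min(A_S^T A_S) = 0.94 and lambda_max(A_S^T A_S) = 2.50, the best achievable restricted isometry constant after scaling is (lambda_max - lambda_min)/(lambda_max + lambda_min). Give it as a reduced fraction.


lambda_max - lambda_min = 2.50 - 0.94 = 1.56.
lambda_max + lambda_min = 2.50 + 0.94 = 3.44.
delta = 1.56/3.44 = 156/344 = 39/86.

39/86


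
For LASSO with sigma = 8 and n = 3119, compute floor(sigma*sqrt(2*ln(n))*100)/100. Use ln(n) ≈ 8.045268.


ln(3119) ≈ 8.045268.
2*ln(n) ≈ 16.090536.
sqrt(2*ln(n)) ≈ sqrt(16.090536) ≈ 4.011301.
lambda ≈ 8*4.011301 = 32.090408.
floor(lambda*100)/100 = 32.09.

32.09


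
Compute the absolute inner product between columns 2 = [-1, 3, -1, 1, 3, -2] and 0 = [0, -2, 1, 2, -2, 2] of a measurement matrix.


Inner product: -1*0 + 3*-2 + -1*1 + 1*2 + 3*-2 + -2*2
Products: [0, -6, -1, 2, -6, -4]
Sum = -15.
|dot| = 15.

15


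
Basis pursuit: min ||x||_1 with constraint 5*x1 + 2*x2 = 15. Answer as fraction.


Axis intercepts:
  x1 = 3, x2 = 0: L1 = 3
  x1 = 0, x2 = 15/2: L1 = 15/2
x* = (3, 0)
||x*||_1 = 3.

3


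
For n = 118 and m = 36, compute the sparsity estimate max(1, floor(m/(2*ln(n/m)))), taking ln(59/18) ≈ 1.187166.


n/m = 118/36 = 59/18.
ln(n/m) ≈ 1.187166.
2*ln(n/m) ≈ 2.374332.
m/(2*ln(n/m)) ≈ 36/2.374332 ≈ 15.1622.
floor = 15.
k_max = max(1, 15) = 15.

15


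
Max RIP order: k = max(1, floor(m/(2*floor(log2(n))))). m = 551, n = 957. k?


floor(log2(957)) = 9.
2*9 = 18.
m/(2*floor(log2(n))) = 551/18 ≈ 30.6111.
floor = 30.
k = max(1, 30) = 30.

30


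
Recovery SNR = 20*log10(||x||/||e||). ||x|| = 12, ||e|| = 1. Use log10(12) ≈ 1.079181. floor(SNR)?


||x||/||e|| = 12/1 = 12.
log10(12) ≈ 1.079181.
20*log10(||x||/||e||) ≈ 20*1.079181 = 21.58362.
floor(21.58362) = 21.

21


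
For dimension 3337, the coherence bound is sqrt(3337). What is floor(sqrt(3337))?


57^2 = 3249 <= 3337 < 3364 = 58^2, so 57 <= sqrt(3337) < 58.
floor(sqrt(3337)) = 57.

57


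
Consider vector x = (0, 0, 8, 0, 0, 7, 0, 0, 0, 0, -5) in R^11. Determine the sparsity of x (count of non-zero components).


Non-zero positions: [2, 5, 10].
Sparsity = 3.

3


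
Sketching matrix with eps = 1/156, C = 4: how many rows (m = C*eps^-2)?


1/eps = 156.
(1/eps)^2 = 24336.
m = 4*24336 = 97344.

97344


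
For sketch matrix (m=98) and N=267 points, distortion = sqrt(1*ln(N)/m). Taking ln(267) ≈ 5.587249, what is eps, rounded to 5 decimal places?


ln(267) ≈ 5.587249.
1*ln(N)/m ≈ 1*5.587249/98 ≈ 0.05701274.
eps = sqrt(0.05701274) ≈ 0.2387734 ≈ 0.23877.

0.23877


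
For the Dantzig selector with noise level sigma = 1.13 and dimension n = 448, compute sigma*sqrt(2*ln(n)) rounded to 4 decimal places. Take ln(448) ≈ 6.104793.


ln(448) ≈ 6.104793.
2*ln(n) ≈ 12.209586.
sqrt(2*ln(n)) ≈ sqrt(12.209586) ≈ 3.494222.
threshold ≈ 1.13*3.494222 = 3.94847086 ≈ 3.9485.

3.9485


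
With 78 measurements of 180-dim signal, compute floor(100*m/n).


100*m/n = 100*78/180 ≈ 43.3333.
floor = 43.

43


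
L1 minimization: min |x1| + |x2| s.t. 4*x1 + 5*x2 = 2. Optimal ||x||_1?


Axis intercepts:
  x1 = 1/2, x2 = 0: L1 = 1/2
  x1 = 0, x2 = 2/5: L1 = 2/5
x* = (0, 2/5)
||x*||_1 = 2/5.

2/5


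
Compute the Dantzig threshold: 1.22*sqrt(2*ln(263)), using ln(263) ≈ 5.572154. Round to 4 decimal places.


ln(263) ≈ 5.572154.
2*ln(n) ≈ 11.144308.
sqrt(2*ln(n)) ≈ sqrt(11.144308) ≈ 3.338309.
threshold ≈ 1.22*3.338309 = 4.07273698 ≈ 4.0727.

4.0727


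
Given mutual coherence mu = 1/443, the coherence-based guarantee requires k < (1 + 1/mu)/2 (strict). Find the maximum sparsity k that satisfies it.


1/mu = 443.
1 + 1/mu = 444.
(1 + 1/mu)/2 = 222 is an integer and the inequality is strict, so k_max = 222 - 1 = 221.

221


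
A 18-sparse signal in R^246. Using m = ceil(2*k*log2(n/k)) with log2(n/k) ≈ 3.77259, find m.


log2(n/k) = log2(246/18) ≈ 3.77259.
2*k*log2(n/k) ≈ 2*18*3.77259 = 135.81324.
m = ceil(135.81324) = 136.

136


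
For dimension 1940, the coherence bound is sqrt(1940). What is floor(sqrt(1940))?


44^2 = 1936 <= 1940 < 2025 = 45^2, so 44 <= sqrt(1940) < 45.
floor(sqrt(1940)) = 44.

44


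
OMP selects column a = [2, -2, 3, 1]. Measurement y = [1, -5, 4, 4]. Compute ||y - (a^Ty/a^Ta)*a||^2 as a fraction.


a^T a = 18.
a^T y = 28.
coeff = 28/18 = 14/9.
||r||^2 = 130/9.

130/9


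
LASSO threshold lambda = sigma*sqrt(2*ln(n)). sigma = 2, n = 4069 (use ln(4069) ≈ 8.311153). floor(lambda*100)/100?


ln(4069) ≈ 8.311153.
2*ln(n) ≈ 16.622306.
sqrt(2*ln(n)) ≈ sqrt(16.622306) ≈ 4.077046.
lambda ≈ 2*4.077046 = 8.154092.
floor(lambda*100)/100 = 8.15.

8.15


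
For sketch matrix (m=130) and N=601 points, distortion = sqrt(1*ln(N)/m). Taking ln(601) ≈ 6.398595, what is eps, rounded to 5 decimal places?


ln(601) ≈ 6.398595.
1*ln(N)/m ≈ 1*6.398595/130 ≈ 0.04921996.
eps = sqrt(0.04921996) ≈ 0.2218557 ≈ 0.22186.

0.22186


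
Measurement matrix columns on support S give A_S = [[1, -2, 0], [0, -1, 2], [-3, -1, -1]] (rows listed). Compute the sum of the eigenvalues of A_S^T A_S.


Sum of eigenvalues of A_S^T A_S = trace(A_S^T A_S) = sum of squared column norms of A_S.
A_S^T A_S diagonal: [10, 6, 5].
trace = 10 + 6 + 5 = 21.

21


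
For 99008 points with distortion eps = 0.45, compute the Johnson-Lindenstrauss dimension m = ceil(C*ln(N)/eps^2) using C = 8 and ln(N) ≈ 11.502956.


ln(99008) ≈ 11.502956.
eps^2 = 0.45^2 = 0.2025.
C*ln(N)/eps^2 ≈ 8*11.502956/0.2025 ≈ 454.4378.
m = ceil(454.4378) = 455.

455


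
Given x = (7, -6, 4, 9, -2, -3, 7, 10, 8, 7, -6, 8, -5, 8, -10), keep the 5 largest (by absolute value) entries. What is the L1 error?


Sorted |x_i| descending: [10, 10, 9, 8, 8, 8, 7, 7, 7, 6, 6, 5, 4, 3, 2]
Keep top 5: [10, 10, 9, 8, 8]
Tail entries: [8, 7, 7, 7, 6, 6, 5, 4, 3, 2]
L1 error = sum of tail = 55.

55


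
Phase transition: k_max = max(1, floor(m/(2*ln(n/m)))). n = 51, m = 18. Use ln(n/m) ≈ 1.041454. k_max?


n/m = 51/18 = 17/6.
ln(n/m) ≈ 1.041454.
2*ln(n/m) ≈ 2.082908.
m/(2*ln(n/m)) ≈ 18/2.082908 ≈ 8.6418.
floor = 8.
k_max = max(1, 8) = 8.

8


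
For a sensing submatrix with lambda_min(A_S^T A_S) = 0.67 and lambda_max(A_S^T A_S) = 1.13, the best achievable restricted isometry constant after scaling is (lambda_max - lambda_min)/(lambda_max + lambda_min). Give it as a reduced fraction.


lambda_max - lambda_min = 1.13 - 0.67 = 0.46.
lambda_max + lambda_min = 1.13 + 0.67 = 1.80.
delta = 0.46/1.80 = 46/180 = 23/90.

23/90


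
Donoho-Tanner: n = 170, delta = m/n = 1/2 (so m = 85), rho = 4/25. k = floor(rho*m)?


m = 1/2*170 = 85.
rho = 4/25.
rho*m = 4/25*85 = 13.6.
k = floor(13.6) = 13.

13


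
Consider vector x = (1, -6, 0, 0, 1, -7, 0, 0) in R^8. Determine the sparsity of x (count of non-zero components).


Non-zero positions: [0, 1, 4, 5].
Sparsity = 4.

4


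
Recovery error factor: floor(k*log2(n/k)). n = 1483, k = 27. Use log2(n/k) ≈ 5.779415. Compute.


log2(n/k) = log2(1483/27) ≈ 5.779415.
k*log2(n/k) ≈ 27*5.779415 = 156.044205.
floor(156.044205) = 156.

156


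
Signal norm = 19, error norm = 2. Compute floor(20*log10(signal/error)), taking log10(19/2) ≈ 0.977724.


||x||/||e|| = 19/2.
log10(19/2) ≈ 0.977724.
20*log10(||x||/||e||) ≈ 20*0.977724 = 19.55448.
floor(19.55448) = 19.

19


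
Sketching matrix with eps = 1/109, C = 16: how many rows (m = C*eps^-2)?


1/eps = 109.
(1/eps)^2 = 11881.
m = 16*11881 = 190096.

190096


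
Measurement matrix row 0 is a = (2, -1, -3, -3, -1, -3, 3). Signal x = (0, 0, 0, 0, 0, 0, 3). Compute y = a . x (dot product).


Non-zero terms: ['3*3']
Products: [9]
y = sum = 9.

9


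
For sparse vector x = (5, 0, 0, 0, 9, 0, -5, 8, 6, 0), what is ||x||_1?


Non-zero entries: [(0, 5), (4, 9), (6, -5), (7, 8), (8, 6)]
Absolute values: [5, 9, 5, 8, 6]
||x||_1 = sum = 33.

33


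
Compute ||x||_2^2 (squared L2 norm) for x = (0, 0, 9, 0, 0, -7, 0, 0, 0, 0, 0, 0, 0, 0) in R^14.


Non-zero entries: [(2, 9), (5, -7)]
Squares: [81, 49]
||x||_2^2 = sum = 130.

130


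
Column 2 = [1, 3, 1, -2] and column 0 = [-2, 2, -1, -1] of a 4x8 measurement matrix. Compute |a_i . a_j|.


Inner product: 1*-2 + 3*2 + 1*-1 + -2*-1
Products: [-2, 6, -1, 2]
Sum = 5.
|dot| = 5.

5


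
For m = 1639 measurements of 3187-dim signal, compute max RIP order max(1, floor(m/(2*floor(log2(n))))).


floor(log2(3187)) = 11.
2*11 = 22.
m/(2*floor(log2(n))) = 1639/22 ≈ 74.5.
floor = 74.
k = max(1, 74) = 74.

74


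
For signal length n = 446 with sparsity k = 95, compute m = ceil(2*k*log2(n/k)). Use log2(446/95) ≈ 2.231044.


log2(n/k) = log2(446/95) ≈ 2.231044.
2*k*log2(n/k) ≈ 2*95*2.231044 = 423.89836.
m = ceil(423.89836) = 424.

424


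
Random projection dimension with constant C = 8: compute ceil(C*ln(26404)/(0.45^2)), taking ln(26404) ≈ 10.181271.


ln(26404) ≈ 10.181271.
eps^2 = 0.45^2 = 0.2025.
C*ln(N)/eps^2 ≈ 8*10.181271/0.2025 ≈ 402.2231.
m = ceil(402.2231) = 403.

403


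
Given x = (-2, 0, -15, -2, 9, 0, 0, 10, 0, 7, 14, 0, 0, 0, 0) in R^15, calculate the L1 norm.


Non-zero entries: [(0, -2), (2, -15), (3, -2), (4, 9), (7, 10), (9, 7), (10, 14)]
Absolute values: [2, 15, 2, 9, 10, 7, 14]
||x||_1 = sum = 59.

59


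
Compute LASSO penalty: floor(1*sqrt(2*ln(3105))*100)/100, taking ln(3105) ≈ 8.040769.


ln(3105) ≈ 8.040769.
2*ln(n) ≈ 16.081538.
sqrt(2*ln(n)) ≈ sqrt(16.081538) ≈ 4.010179.
lambda ≈ 1*4.010179 = 4.010179.
floor(lambda*100)/100 = 4.01.

4.01


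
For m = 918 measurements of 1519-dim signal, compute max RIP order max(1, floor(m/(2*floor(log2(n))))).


floor(log2(1519)) = 10.
2*10 = 20.
m/(2*floor(log2(n))) = 918/20 ≈ 45.9.
floor = 45.
k = max(1, 45) = 45.

45


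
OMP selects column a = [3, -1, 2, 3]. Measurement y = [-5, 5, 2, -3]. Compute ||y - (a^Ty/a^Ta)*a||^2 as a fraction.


a^T a = 23.
a^T y = -25.
coeff = -25/23 = -25/23.
||r||^2 = 824/23.

824/23


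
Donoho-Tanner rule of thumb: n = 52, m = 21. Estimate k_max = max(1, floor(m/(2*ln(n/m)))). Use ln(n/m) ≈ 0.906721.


n/m = 52/21.
ln(n/m) ≈ 0.906721.
2*ln(n/m) ≈ 1.813442.
m/(2*ln(n/m)) ≈ 21/1.813442 ≈ 11.5802.
floor = 11.
k_max = max(1, 11) = 11.

11


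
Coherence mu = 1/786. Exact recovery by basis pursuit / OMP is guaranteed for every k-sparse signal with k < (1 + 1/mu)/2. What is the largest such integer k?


1/mu = 786.
1 + 1/mu = 787.
(1 + 1/mu)/2 = 393.5 is not an integer, so k_max = floor(393.5) = 393.

393
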